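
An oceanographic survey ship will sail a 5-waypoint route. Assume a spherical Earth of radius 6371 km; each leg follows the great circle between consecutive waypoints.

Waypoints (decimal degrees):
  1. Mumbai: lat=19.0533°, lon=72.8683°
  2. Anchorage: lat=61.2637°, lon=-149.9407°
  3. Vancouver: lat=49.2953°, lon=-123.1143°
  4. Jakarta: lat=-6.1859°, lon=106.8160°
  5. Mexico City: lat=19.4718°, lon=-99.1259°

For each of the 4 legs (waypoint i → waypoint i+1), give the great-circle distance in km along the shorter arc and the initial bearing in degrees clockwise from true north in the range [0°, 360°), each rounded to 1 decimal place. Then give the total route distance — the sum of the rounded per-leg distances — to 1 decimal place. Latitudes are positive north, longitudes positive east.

Leg 1: dist=10308.0 km, bearing=19.1°
Leg 2: dist=2132.2 km, bearing=116.4°
Leg 3: dist=13336.4 km, bearing=298.6°
Leg 4: dist=16845.7 km, bearing=59.8°
Total: 42622.3 km

Leg 1: φ1=0.3325428, φ2=1.0692533, Δφ=0.7367105, Δλ=-3.8887507 rad; a=sin²(Δφ/2)+cosφ1·cosφ2·sin²(Δλ/2)=0.5235723304; c=2·atan2(√a, √(1-a))=1.617958469; dist=6371·c=10308.013 ≈ 10308.0 km; running total=10308.0 km
Leg 1 bearing: y=sinΔλ·cosφ2=0.32671660, x=cosφ1·sinφ2-sinφ1·cosφ2·cosΔλ=0.94394578; θ=atan2(y, x)=19.0917° ≈ 19.1°
Leg 2: φ1=1.0692533, φ2=0.8603653, Δφ=-0.2088880, Δλ=0.4682090 rad; a=sin²(Δφ/2)+cosφ1·cosφ2·sin²(Δλ/2)=0.0277411245; c=2·atan2(√a, √(1-a))=0.334673047; dist=6371·c=2132.202 ≈ 2132.2 km; running total=12440.2 km
Leg 2 bearing: y=sinΔλ·cosφ2=0.29431275, x=cosφ1·sinφ2-sinφ1·cosφ2·cosΔλ=-0.14582943; θ=atan2(y, x)=116.3580° ≈ 116.4°
Leg 3: φ1=0.8603653, φ2=-0.1079643, Δφ=-0.9683296, Δλ=4.0130408 rad; a=sin²(Δφ/2)+cosφ1·cosφ2·sin²(Δλ/2)=0.7495253122; c=2·atan2(√a, √(1-a))=2.093299204; dist=6371·c=13336.409 ≈ 13336.4 km; running total=25776.6 km
Leg 3 bearing: y=sinΔλ·cosφ2=-0.76080620, x=cosφ1·sinφ2-sinφ1·cosφ2·cosΔλ=0.41487637; θ=atan2(y, x)=-61.3959° <0 so +360° → 298.6041° ≈ 298.6°
Leg 4: φ1=-0.1079643, φ2=0.3398470, Δφ=0.4478113, Δλ=-3.5943642 rad; a=sin²(Δφ/2)+cosφ1·cosφ2·sin²(Δλ/2)=0.9393948518; c=2·atan2(√a, √(1-a))=2.644116378; dist=6371·c=16845.665 ≈ 16845.7 km; running total=42622.3 km
Leg 4 bearing: y=sinΔλ·cosφ2=0.41243931, x=cosφ1·sinφ2-sinφ1·cosφ2·cosΔλ=0.24004682; θ=atan2(y, x)=59.7999° ≈ 59.8°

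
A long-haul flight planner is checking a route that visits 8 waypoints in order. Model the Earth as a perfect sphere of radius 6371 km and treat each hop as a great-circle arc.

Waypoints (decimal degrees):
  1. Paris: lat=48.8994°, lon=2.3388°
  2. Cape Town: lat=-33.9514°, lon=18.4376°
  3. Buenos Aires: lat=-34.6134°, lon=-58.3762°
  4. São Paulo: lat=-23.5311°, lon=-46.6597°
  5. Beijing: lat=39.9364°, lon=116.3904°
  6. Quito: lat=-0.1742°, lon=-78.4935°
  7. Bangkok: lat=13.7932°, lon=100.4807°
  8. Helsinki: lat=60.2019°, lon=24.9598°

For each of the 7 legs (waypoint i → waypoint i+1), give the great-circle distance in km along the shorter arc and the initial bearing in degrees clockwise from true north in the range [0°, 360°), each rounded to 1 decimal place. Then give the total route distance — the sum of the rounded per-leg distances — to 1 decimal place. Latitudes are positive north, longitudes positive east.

Leg 1: dist=9349.7 km, bearing=166.6°
Leg 2: dist=6868.8 km, bearing=245.4°
Leg 3: dist=1675.2 km, bearing=45.8°
Leg 4: dist=17595.6 km, bearing=37.1°
Leg 5: dist=15343.3 km, bearing=22.6°
Leg 6: dist=18496.5 km, bearing=4.2°
Leg 7: dist=7881.4 km, bearing=329.4°
Total: 77210.5 km

Leg 1: φ1=0.8534555, φ2=-0.5925637, Δφ=-1.4460192, Δλ=0.2809771 rad; a=sin²(Δφ/2)+cosφ1·cosφ2·sin²(Δλ/2)=0.4484653419; c=2·atan2(√a, √(1-a))=1.467543644; dist=6371·c=9349.721 ≈ 9349.7 km; running total=9349.7 km
Leg 1 bearing: y=sinΔλ·cosφ2=0.23001903, x=cosφ1·sinφ2-sinφ1·cosφ2·cosΔλ=-0.96771275; θ=atan2(y, x)=166.6293° ≈ 166.6°
Leg 2: φ1=-0.5925637, φ2=-0.6041178, Δφ=-0.0115541, Δλ=-1.3406537 rad; a=sin²(Δφ/2)+cosφ1·cosφ2·sin²(Δλ/2)=0.2635123706; c=2·atan2(√a, √(1-a))=1.078131749; dist=6371·c=6868.777 ≈ 6868.8 km; running total=16218.5 km
Leg 2 bearing: y=sinΔλ·cosφ2=-0.80130413, x=cosφ1·sinφ2-sinφ1·cosφ2·cosΔλ=-0.36634151; θ=atan2(y, x)=-114.5690° <0 so +360° → 245.4310° ≈ 245.4°
Leg 3: φ1=-0.6041178, φ2=-0.4106952, Δφ=0.1934226, Δλ=0.2044915 rad; a=sin²(Δφ/2)+cosφ1·cosφ2·sin²(Δλ/2)=0.0171848768; c=2·atan2(√a, √(1-a))=0.262938998; dist=6371·c=1675.184 ≈ 1675.2 km; running total=17893.7 km
Leg 3 bearing: y=sinΔλ·cosφ2=0.18618275, x=cosφ1·sinφ2-sinφ1·cosφ2·cosΔλ=0.18136761; θ=atan2(y, x)=45.7506° ≈ 45.8°
Leg 4: φ1=-0.4106952, φ2=0.6970217, Δφ=1.1077168, Δλ=2.8457611 rad; a=sin²(Δφ/2)+cosφ1·cosφ2·sin²(Δλ/2)=0.9643748552; c=2·atan2(√a, √(1-a))=2.761822081; dist=6371·c=17595.568 ≈ 17595.6 km; running total=35489.3 km
Leg 4 bearing: y=sinΔλ·cosφ2=0.22353694, x=cosφ1·sinφ2-sinφ1·cosφ2·cosΔλ=0.29572827; θ=atan2(y, x)=37.0851° ≈ 37.1°
Leg 5: φ1=0.6970217, φ2=-0.0030404, Δφ=-0.7000620, Δλ=-3.4013657 rad; a=sin²(Δφ/2)+cosφ1·cosφ2·sin²(Δλ/2)=0.8714898784; c=2·atan2(√a, √(1-a))=2.408307710; dist=6371·c=15343.328 ≈ 15343.3 km; running total=50832.6 km
Leg 5 bearing: y=sinΔλ·cosφ2=0.25686005, x=cosφ1·sinφ2-sinφ1·cosφ2·cosΔλ=0.61806472; θ=atan2(y, x)=22.5672° ≈ 22.6°
Leg 6: φ1=-0.0030404, φ2=0.2407368, Δφ=0.2437771, Δλ=3.1236891 rad; a=sin²(Δφ/2)+cosφ1·cosφ2·sin²(Δλ/2)=0.9858636642; c=2·atan2(√a, √(1-a))=2.903236159; dist=6371·c=18496.518 ≈ 18496.5 km; running total=69329.1 km
Leg 6 bearing: y=sinΔλ·cosφ2=0.01738637, x=cosφ1·sinφ2-sinφ1·cosφ2·cosΔλ=0.23546489; θ=atan2(y, x)=4.2230° ≈ 4.2°
Leg 7: φ1=0.2407368, φ2=1.0507214, Δφ=0.8099846, Δλ=-1.3180884 rad; a=sin²(Δφ/2)+cosφ1·cosφ2·sin²(Δλ/2)=0.3362192010; c=2·atan2(√a, √(1-a))=1.237074694; dist=6371·c=7881.403 ≈ 7881.4 km; running total=77210.5 km
Leg 7 bearing: y=sinΔλ·cosφ2=-0.48116166, x=cosφ1·sinφ2-sinφ1·cosφ2·cosΔλ=0.81313397; θ=atan2(y, x)=-30.6144° <0 so +360° → 329.3856° ≈ 329.4°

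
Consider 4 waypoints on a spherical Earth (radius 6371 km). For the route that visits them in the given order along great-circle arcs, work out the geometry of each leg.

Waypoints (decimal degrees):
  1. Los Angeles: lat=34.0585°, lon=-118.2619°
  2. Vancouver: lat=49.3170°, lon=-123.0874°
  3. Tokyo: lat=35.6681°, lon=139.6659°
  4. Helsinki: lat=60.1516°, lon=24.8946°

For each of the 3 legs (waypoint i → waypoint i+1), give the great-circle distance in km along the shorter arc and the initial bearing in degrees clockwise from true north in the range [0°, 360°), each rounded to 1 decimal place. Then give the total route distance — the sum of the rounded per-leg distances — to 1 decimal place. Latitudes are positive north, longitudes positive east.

Leg 1: dist=1742.4 km, bearing=348.3°
Leg 2: dist=7556.0 km, bearing=299.6°
Leg 3: dist=7822.2 km, bearing=331.3°
Total: 17120.6 km

Leg 1: φ1=0.5944330, φ2=0.8607440, Δφ=0.2663111, Δλ=-0.0842209 rad; a=sin²(Δφ/2)+cosφ1·cosφ2·sin²(Δλ/2)=0.0185829617; c=2·atan2(√a, √(1-a))=0.273490220; dist=6371·c=1742.406 ≈ 1742.4 km; running total=1742.4 km
Leg 1 bearing: y=sinΔλ·cosφ2=-0.05483646, x=cosφ1·sinφ2-sinφ1·cosφ2·cosΔλ=0.26446834; θ=atan2(y, x)=-11.7141° <0 so +360° → 348.2859° ≈ 348.3°
Leg 2: φ1=0.8607440, φ2=0.6225258, Δφ=-0.2382182, Δλ=4.5859102 rad; a=sin²(Δφ/2)+cosφ1·cosφ2·sin²(Δλ/2)=0.3123152726; c=2·atan2(√a, √(1-a))=1.186000982; dist=6371·c=7556.012 ≈ 7556.0 km; running total=9298.4 km
Leg 2 bearing: y=sinΔλ·cosφ2=-0.80591895, x=cosφ1·sinφ2-sinφ1·cosφ2·cosΔλ=0.45781264; θ=atan2(y, x)=-60.4007° <0 so +360° → 299.5993° ≈ 299.6°
Leg 3: φ1=0.6225258, φ2=1.0498435, Δφ=0.4273177, Δλ=-2.0031371 rad; a=sin²(Δφ/2)+cosφ1·cosφ2·sin²(Δλ/2)=0.3318391734; c=2·atan2(√a, √(1-a))=1.227788042; dist=6371·c=7822.238 ≈ 7822.2 km; running total=17120.6 km
Leg 3 bearing: y=sinΔλ·cosφ2=-0.45191156, x=cosφ1·sinφ2-sinφ1·cosφ2·cosΔλ=0.82623465; θ=atan2(y, x)=-28.6766° <0 so +360° → 331.3234° ≈ 331.3°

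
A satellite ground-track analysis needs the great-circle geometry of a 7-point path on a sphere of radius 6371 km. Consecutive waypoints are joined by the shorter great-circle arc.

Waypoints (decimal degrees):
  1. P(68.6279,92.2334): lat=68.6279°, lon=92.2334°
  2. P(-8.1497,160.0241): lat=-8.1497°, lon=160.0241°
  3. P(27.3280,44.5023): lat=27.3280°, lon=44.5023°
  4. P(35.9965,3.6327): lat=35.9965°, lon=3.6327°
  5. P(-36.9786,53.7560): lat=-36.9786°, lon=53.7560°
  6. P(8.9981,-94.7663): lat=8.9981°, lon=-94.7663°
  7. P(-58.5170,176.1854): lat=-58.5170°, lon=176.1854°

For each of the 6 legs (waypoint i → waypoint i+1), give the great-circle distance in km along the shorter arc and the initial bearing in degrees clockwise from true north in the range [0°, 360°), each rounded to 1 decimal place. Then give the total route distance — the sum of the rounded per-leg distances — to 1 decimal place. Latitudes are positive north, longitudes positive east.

Leg 1: dist=9979.9 km, bearing=113.6°
Leg 2: dist=12938.4 km, bearing=296.5°
Leg 3: dist=3955.9 km, bearing=294.5°
Leg 4: dist=9619.6 km, bearing=142.1°
Leg 5: dist=15576.7 km, bearing=233.5°
Leg 6: dist=10804.8 km, bearing=211.8°
Total: 62875.3 km

Leg 1: φ1=1.1977828, φ2=-0.1422391, Δφ=-1.3400219, Δλ=1.1831709 rad; a=sin²(Δφ/2)+cosφ1·cosφ2·sin²(Δλ/2)=0.4978269704; c=2·atan2(√a, √(1-a))=1.566450254; dist=6371·c=9979.855 ≈ 9979.9 km; running total=9979.9 km
Leg 1 bearing: y=sinΔλ·cosφ2=0.91645955, x=cosφ1·sinφ2-sinφ1·cosφ2·cosΔλ=-0.40010373; θ=atan2(y, x)=113.5849° ≈ 113.6°
Leg 2: φ1=-0.1422391, φ2=0.4769636, Δφ=0.6192027, Δλ=-2.0162358 rad; a=sin²(Δφ/2)+cosφ1·cosφ2·sin²(Δλ/2)=0.7219911217; c=2·atan2(√a, √(1-a))=2.030834424; dist=6371·c=12938.446 ≈ 12938.4 km; running total=22918.3 km
Leg 2 bearing: y=sinΔλ·cosφ2=-0.80170486, x=cosφ1·sinφ2-sinφ1·cosφ2·cosΔλ=0.40018631; θ=atan2(y, x)=-63.4730° <0 so +360° → 296.5270° ≈ 296.5°
Leg 3: φ1=0.4769636, φ2=0.6282574, Δφ=0.1512939, Δλ=-0.7133091 rad; a=sin²(Δφ/2)+cosφ1·cosφ2·sin²(Δλ/2)=0.0933277487; c=2·atan2(√a, √(1-a))=0.620918380; dist=6371·c=3955.871 ≈ 3955.9 km; running total=26874.2 km
Leg 3 bearing: y=sinΔλ·cosφ2=-0.52939542, x=cosφ1·sinφ2-sinφ1·cosφ2·cosΔλ=0.24127000; θ=atan2(y, x)=-65.4990° <0 so +360° → 294.5010° ≈ 294.5°
Leg 4: φ1=0.6282574, φ2=-0.6453983, Δφ=-1.2736558, Δλ=0.8748166 rad; a=sin²(Δφ/2)+cosφ1·cosφ2·sin²(Δλ/2)=0.4695763687; c=2·atan2(√a, √(1-a))=1.509911455; dist=6371·c=9619.646 ≈ 9619.6 km; running total=36493.8 km
Leg 4 bearing: y=sinΔλ·cosφ2=0.61306607, x=cosφ1·sinφ2-sinφ1·cosφ2·cosΔλ=-0.78768497; θ=atan2(y, x)=142.1059° ≈ 142.1°
Leg 5: φ1=-0.6453983, φ2=0.1570465, Δφ=0.8024448, Δλ=-2.5922031 rad; a=sin²(Δφ/2)+cosφ1·cosφ2·sin²(Δλ/2)=0.8834982661; c=2·atan2(√a, √(1-a))=2.444943451; dist=6371·c=15576.735 ≈ 15576.7 km; running total=52070.5 km
Leg 5 bearing: y=sinΔλ·cosφ2=-0.51574064, x=cosφ1·sinφ2-sinφ1·cosφ2·cosΔλ=-0.38174325; θ=atan2(y, x)=-126.5083° <0 so +360° → 233.4917° ≈ 233.5°
Leg 6: φ1=0.1570465, φ2=-1.0213143, Δφ=-1.1783608, Δλ=4.7289993 rad; a=sin²(Δφ/2)+cosφ1·cosφ2·sin²(Δλ/2)=0.5624055580; c=2·atan2(√a, √(1-a))=1.695933783; dist=6371·c=10804.794 ≈ 10804.8 km; running total=62875.3 km
Leg 6 bearing: y=sinΔλ·cosφ2=-0.52217352, x=cosφ1·sinφ2-sinφ1·cosφ2·cosΔλ=-0.84365692; θ=atan2(y, x)=-148.2450° <0 so +360° → 211.7550° ≈ 211.8°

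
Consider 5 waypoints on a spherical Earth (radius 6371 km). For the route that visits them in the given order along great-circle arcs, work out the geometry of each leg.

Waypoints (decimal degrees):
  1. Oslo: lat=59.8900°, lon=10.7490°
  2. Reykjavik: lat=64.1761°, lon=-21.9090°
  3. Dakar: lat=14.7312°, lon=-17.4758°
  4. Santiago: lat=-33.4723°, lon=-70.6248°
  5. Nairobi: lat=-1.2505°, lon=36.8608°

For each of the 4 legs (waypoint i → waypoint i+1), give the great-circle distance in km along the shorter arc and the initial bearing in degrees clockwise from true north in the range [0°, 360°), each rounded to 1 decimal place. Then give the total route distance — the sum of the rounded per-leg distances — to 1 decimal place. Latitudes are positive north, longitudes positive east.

Leg 1: φ1=1.0452777, φ2=1.1200842, Δφ=0.0748066, Δλ=-0.5699896 rad; a=sin²(Δφ/2)+cosφ1·cosφ2·sin²(Δλ/2)=0.0186722073; c=2·atan2(√a, √(1-a))=0.274150294; dist=6371·c=1746.612 ≈ 1746.6 km; running total=1746.6 km
Leg 1 bearing: y=sinΔλ·cosφ2=-0.23506349, x=cosφ1·sinφ2-sinφ1·cosφ2·cosΔλ=0.13431077; θ=atan2(y, x)=-60.2572° <0 so +360° → 299.7428° ≈ 299.7°
Leg 2: φ1=1.1200842, φ2=0.2571079, Δφ=-0.8629763, Δλ=0.0773739 rad; a=sin²(Δφ/2)+cosφ1·cosφ2·sin²(Δλ/2)=0.1755407132; c=2·atan2(√a, √(1-a))=0.864634078; dist=6371·c=5508.584 ≈ 5508.6 km; running total=7255.2 km
Leg 2 bearing: y=sinΔλ·cosφ2=0.07475597, x=cosφ1·sinφ2-sinφ1·cosφ2·cosΔλ=-0.75717649; θ=atan2(y, x)=174.3615° ≈ 174.4°
Leg 3: φ1=0.2571079, φ2=-0.5842018, Δφ=-0.8413098, Δλ=-0.9276250 rad; a=sin²(Δφ/2)+cosφ1·cosφ2·sin²(Δλ/2)=0.3282096786; c=2·atan2(√a, √(1-a))=1.220069325; dist=6371·c=7773.062 ≈ 7773.1 km; running total=15028.3 km
Leg 3 bearing: y=sinΔλ·cosφ2=-0.66748709, x=cosφ1·sinφ2-sinφ1·cosφ2·cosΔλ=-0.66061587; θ=atan2(y, x)=-134.7036° <0 so +360° → 225.2964° ≈ 225.3°
Leg 4: φ1=-0.5842018, φ2=-0.0218253, Δφ=0.5623765, Δλ=1.8759776 rad; a=sin²(Δφ/2)+cosφ1·cosφ2·sin²(Δλ/2)=0.6192692065; c=2·atan2(√a, √(1-a))=1.811656866; dist=6371·c=11542.066 ≈ 11542.1 km; running total=26570.4 km
Leg 4 bearing: y=sinΔλ·cosφ2=0.95356534, x=cosφ1·sinφ2-sinφ1·cosφ2·cosΔλ=-0.18388195; θ=atan2(y, x)=100.9147° ≈ 100.9°

Leg 1: dist=1746.6 km, bearing=299.7°
Leg 2: dist=5508.6 km, bearing=174.4°
Leg 3: dist=7773.1 km, bearing=225.3°
Leg 4: dist=11542.1 km, bearing=100.9°
Total: 26570.4 km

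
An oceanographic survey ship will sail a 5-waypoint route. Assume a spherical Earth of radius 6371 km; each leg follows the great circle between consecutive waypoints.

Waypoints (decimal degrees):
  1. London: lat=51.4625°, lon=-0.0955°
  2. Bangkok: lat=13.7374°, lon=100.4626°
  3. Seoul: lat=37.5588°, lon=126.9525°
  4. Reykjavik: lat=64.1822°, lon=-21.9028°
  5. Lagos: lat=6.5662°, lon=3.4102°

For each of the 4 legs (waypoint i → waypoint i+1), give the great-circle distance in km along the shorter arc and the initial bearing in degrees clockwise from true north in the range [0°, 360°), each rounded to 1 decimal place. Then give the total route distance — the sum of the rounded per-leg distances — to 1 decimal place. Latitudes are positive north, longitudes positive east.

Leg 1: dist=9530.2 km, bearing=73.3°
Leg 2: dist=3724.1 km, bearing=39.8°
Leg 3: dist=8376.3 km, bearing=346.5°
Leg 4: dist=6715.4 km, bearing=150.8°
Total: 28346.0 km

Leg 1: φ1=0.8981901, φ2=0.2397629, Δφ=-0.6584272, Δλ=1.7550699 rad; a=sin²(Δφ/2)+cosφ1·cosφ2·sin²(Δλ/2)=0.4625711000; c=2·atan2(√a, √(1-a))=1.495868437; dist=6371·c=9530.178 ≈ 9530.2 km; running total=9530.2 km
Leg 1 bearing: y=sinΔλ·cosφ2=0.95494823, x=cosφ1·sinφ2-sinφ1·cosφ2·cosΔλ=0.28717623; θ=atan2(y, x)=73.2627° ≈ 73.3°
Leg 2: φ1=0.2397629, φ2=0.6555247, Δφ=0.4157619, Δλ=0.4623360 rad; a=sin²(Δφ/2)+cosφ1·cosφ2·sin²(Δλ/2)=0.0830182653; c=2·atan2(√a, √(1-a))=0.584544603; dist=6371·c=3724.134 ≈ 3724.1 km; running total=13254.3 km
Leg 2 bearing: y=sinΔλ·cosφ2=0.35358852, x=cosφ1·sinφ2-sinφ1·cosφ2·cosΔλ=0.42365091; θ=atan2(y, x)=39.8491° ≈ 39.8°
Leg 3: φ1=0.6555247, φ2=1.1201907, Δφ=0.4646660, Δλ=-2.5980151 rad; a=sin²(Δφ/2)+cosφ1·cosφ2·sin²(Δλ/2)=0.3733751164; c=2·atan2(√a, √(1-a))=1.314758265; dist=6371·c=8376.325 ≈ 8376.3 km; running total=21630.6 km
Leg 3 bearing: y=sinΔλ·cosφ2=-0.22524670, x=cosφ1·sinφ2-sinφ1·cosφ2·cosΔλ=0.94081267; θ=atan2(y, x)=-13.4642° <0 so +360° → 346.5358° ≈ 346.5°
Leg 4: φ1=1.1201907, φ2=0.1146018, Δφ=-1.0055889, Δλ=0.4417952 rad; a=sin²(Δφ/2)+cosφ1·cosφ2·sin²(Δλ/2)=0.2529750188; c=2·atan2(√a, √(1-a))=1.054054543; dist=6371·c=6715.381 ≈ 6715.4 km; running total=28346.0 km
Leg 4 bearing: y=sinΔλ·cosφ2=0.42475834, x=cosφ1·sinφ2-sinφ1·cosφ2·cosΔλ=-0.75861386; θ=atan2(y, x)=150.7549° ≈ 150.8°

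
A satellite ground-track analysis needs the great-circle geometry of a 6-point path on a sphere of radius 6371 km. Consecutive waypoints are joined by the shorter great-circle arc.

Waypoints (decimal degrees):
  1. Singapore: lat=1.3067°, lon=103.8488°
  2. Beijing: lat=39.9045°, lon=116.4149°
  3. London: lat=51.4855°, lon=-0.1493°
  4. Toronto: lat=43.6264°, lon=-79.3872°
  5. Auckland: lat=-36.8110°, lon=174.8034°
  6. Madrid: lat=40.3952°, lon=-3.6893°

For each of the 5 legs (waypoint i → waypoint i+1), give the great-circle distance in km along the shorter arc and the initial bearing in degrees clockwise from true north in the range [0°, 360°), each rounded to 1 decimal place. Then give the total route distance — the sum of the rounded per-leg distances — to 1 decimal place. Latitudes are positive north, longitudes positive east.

Leg 1: dist=4476.2 km, bearing=15.0°
Leg 2: dist=8144.2 km, bearing=324.4°
Leg 3: dist=5714.2 km, bearing=294.5°
Leg 4: dist=13881.6 km, bearing=249.8°
Leg 5: dist=19595.6 km, bearing=342.3°
Total: 51811.8 km

Leg 1: φ1=0.0228062, φ2=0.6964649, Δφ=0.6736587, Δλ=0.2193198 rad; a=sin²(Δφ/2)+cosφ1·cosφ2·sin²(Δλ/2)=0.1184132615; c=2·atan2(√a, √(1-a))=0.702586321; dist=6371·c=4476.177 ≈ 4476.2 km; running total=4476.2 km
Leg 1 bearing: y=sinΔλ·cosφ2=0.16689793, x=cosφ1·sinφ2-sinφ1·cosφ2·cosΔλ=0.62426863; θ=atan2(y, x)=14.9679° ≈ 15.0°
Leg 2: φ1=0.6964649, φ2=0.8985915, Δφ=0.2021266, Δλ=-2.0344291 rad; a=sin²(Δφ/2)+cosφ1·cosφ2·sin²(Δλ/2)=0.3558371316; c=2·atan2(√a, √(1-a))=1.278318469; dist=6371·c=8144.167 ≈ 8144.2 km; running total=12620.4 km
Leg 2 bearing: y=sinΔλ·cosφ2=-0.55697528, x=cosφ1·sinφ2-sinφ1·cosφ2·cosΔλ=0.77887534; θ=atan2(y, x)=-35.5686° <0 so +360° → 324.4314° ≈ 324.4°
Leg 3: φ1=0.8985915, φ2=0.7614243, Δφ=-0.1371672, Δλ=-1.3829622 rad; a=sin²(Δφ/2)+cosφ1·cosφ2·sin²(Δλ/2)=0.1879879756; c=2·atan2(√a, √(1-a))=0.896914387; dist=6371·c=5714.242 ≈ 5714.2 km; running total=18334.6 km
Leg 3 bearing: y=sinΔλ·cosφ2=-0.71112215, x=cosφ1·sinφ2-sinφ1·cosφ2·cosΔλ=0.32388157; θ=atan2(y, x)=-65.5130° <0 so +360° → 294.4870° ≈ 294.5°
Leg 4: φ1=0.7614243, φ2=-0.6424732, Δφ=-1.4038975, Δλ=4.4364629 rad; a=sin²(Δφ/2)+cosφ1·cosφ2·sin²(Δλ/2)=0.7856450794; c=2·atan2(√a, √(1-a))=2.178873254; dist=6371·c=13881.602 ≈ 13881.6 km; running total=32216.2 km
Leg 4 bearing: y=sinΔλ·cosφ2=-0.77033169, x=cosφ1·sinφ2-sinφ1·cosφ2·cosΔλ=-0.28322544; θ=atan2(y, x)=-110.1868° <0 so +360° → 249.8132° ≈ 249.8°
Leg 5: φ1=-0.6424732, φ2=0.7050292, Δφ=1.3475024, Δλ=-3.1152853 rad; a=sin²(Δφ/2)+cosφ1·cosφ2·sin²(Δλ/2)=0.9989165117; c=2·atan2(√a, √(1-a))=3.075747991; dist=6371·c=19595.590 ≈ 19595.6 km; running total=51811.8 km
Leg 5 bearing: y=sinΔλ·cosφ2=-0.02003317, x=cosφ1·sinφ2-sinφ1·cosφ2·cosΔλ=0.06267320; θ=atan2(y, x)=-17.7262° <0 so +360° → 342.2738° ≈ 342.3°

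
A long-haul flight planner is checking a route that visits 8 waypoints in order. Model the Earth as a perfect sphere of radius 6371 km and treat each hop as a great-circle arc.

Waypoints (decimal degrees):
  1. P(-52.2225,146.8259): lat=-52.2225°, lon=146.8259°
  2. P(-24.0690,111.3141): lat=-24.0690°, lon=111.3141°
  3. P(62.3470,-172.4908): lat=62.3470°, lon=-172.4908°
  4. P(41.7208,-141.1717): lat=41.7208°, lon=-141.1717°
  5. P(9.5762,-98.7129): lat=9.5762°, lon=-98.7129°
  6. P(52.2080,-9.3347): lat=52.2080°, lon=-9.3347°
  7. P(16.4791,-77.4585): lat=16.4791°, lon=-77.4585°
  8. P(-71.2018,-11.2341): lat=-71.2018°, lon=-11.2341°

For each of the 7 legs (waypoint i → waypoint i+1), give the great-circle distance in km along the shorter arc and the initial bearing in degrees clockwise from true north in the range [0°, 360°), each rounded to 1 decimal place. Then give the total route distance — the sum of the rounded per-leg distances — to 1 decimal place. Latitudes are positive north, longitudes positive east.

Leg 1: dist=4331.5 km, bearing=302.5°
Leg 2: dist=11684.1 km, bearing=27.8°
Leg 3: dist=3079.7 km, bearing=123.4°
Leg 4: dist=5468.4 km, bearing=118.4°
Leg 5: dist=9125.4 km, bearing=38.2°
Leg 6: dist=7082.8 km, bearing=263.0°
Leg 7: dist=10927.9 km, bearing=162.7°
Total: 51699.8 km

Leg 1: φ1=-0.9114546, φ2=-0.4200833, Δφ=0.4913713, Δλ=-0.6197978 rad; a=sin²(Δφ/2)+cosφ1·cosφ2·sin²(Δλ/2)=0.1111759143; c=2·atan2(√a, √(1-a))=0.679879995; dist=6371·c=4331.515 ≈ 4331.5 km; running total=4331.5 km
Leg 1 bearing: y=sinΔλ·cosφ2=-0.53036680, x=cosφ1·sinφ2-sinφ1·cosφ2·cosΔλ=0.33760092; θ=atan2(y, x)=-57.5215° <0 so +360° → 302.4785° ≈ 302.5°
Leg 2: φ1=-0.4200833, φ2=1.0881604, Δφ=1.5082437, Δλ=-4.9533299 rad; a=sin²(Δφ/2)+cosφ1·cosφ2·sin²(Δλ/2)=0.6300671886; c=2·atan2(√a, √(1-a))=1.833957696; dist=6371·c=11684.144 ≈ 11684.1 km; running total=16015.6 km
Leg 2 bearing: y=sinΔλ·cosφ2=0.45070910, x=cosφ1·sinφ2-sinφ1·cosφ2·cosΔλ=0.85392706; θ=atan2(y, x)=27.8254° ≈ 27.8°
Leg 3: φ1=1.0881604, φ2=0.7281653, Δφ=-0.3599951, Δλ=0.5466214 rad; a=sin²(Δφ/2)+cosφ1·cosφ2·sin²(Δλ/2)=0.0572895034; c=2·atan2(√a, √(1-a))=0.483397325; dist=6371·c=3079.724 ≈ 3079.7 km; running total=19095.3 km
Leg 3 bearing: y=sinΔλ·cosφ2=0.38797990, x=cosφ1·sinφ2-sinφ1·cosφ2·cosΔλ=-0.25593214; θ=atan2(y, x)=123.4110° ≈ 123.4°
Leg 4: φ1=0.7281653, φ2=0.1671362, Δφ=-0.5610291, Δλ=0.7410459 rad; a=sin²(Δφ/2)+cosφ1·cosφ2·sin²(Δλ/2)=0.1731486730; c=2·atan2(√a, √(1-a))=0.858329340; dist=6371·c=5468.416 ≈ 5468.4 km; running total=24563.7 km
Leg 4 bearing: y=sinΔλ·cosφ2=0.66565307, x=cosφ1·sinφ2-sinφ1·cosφ2·cosΔλ=-0.35997060; θ=atan2(y, x)=118.4036° ≈ 118.4°
Leg 5: φ1=0.1671362, φ2=0.9112015, Δφ=0.7440653, Δλ=1.5599439 rad; a=sin²(Δφ/2)+cosφ1·cosφ2·sin²(Δλ/2)=0.4309893446; c=2·atan2(√a, √(1-a))=1.432333001; dist=6371·c=9125.394 ≈ 9125.4 km; running total=33689.1 km
Leg 5 bearing: y=sinΔλ·cosφ2=0.61276064, x=cosφ1·sinφ2-sinφ1·cosφ2·cosΔλ=0.77812243; θ=atan2(y, x)=38.2199° ≈ 38.2°
Leg 6: φ1=0.9112015, φ2=0.2876146, Δφ=-0.6235869, Δλ=-1.1889846 rad; a=sin²(Δφ/2)+cosφ1·cosφ2·sin²(Δλ/2)=0.2784427446; c=2·atan2(√a, √(1-a))=1.111726411; dist=6371·c=7082.809 ≈ 7082.8 km; running total=40771.9 km
Leg 6 bearing: y=sinΔλ·cosφ2=-0.88987227, x=cosφ1·sinφ2-sinφ1·cosφ2·cosΔλ=-0.10852130; θ=atan2(y, x)=-96.9530° <0 so +360° → 263.0470° ≈ 263.0°
Leg 7: φ1=0.2876146, φ2=-1.2427058, Δφ=-1.5303204, Δλ=1.1558338 rad; a=sin²(Δφ/2)+cosφ1·cosφ2·sin²(Δλ/2)=0.5719798854; c=2·atan2(√a, √(1-a))=1.715258040; dist=6371·c=10927.909 ≈ 10927.9 km; running total=51699.8 km
Leg 7 bearing: y=sinΔλ·cosφ2=0.29488825, x=cosφ1·sinφ2-sinφ1·cosφ2·cosΔλ=-0.94462506; θ=atan2(y, x)=162.6629° ≈ 162.7°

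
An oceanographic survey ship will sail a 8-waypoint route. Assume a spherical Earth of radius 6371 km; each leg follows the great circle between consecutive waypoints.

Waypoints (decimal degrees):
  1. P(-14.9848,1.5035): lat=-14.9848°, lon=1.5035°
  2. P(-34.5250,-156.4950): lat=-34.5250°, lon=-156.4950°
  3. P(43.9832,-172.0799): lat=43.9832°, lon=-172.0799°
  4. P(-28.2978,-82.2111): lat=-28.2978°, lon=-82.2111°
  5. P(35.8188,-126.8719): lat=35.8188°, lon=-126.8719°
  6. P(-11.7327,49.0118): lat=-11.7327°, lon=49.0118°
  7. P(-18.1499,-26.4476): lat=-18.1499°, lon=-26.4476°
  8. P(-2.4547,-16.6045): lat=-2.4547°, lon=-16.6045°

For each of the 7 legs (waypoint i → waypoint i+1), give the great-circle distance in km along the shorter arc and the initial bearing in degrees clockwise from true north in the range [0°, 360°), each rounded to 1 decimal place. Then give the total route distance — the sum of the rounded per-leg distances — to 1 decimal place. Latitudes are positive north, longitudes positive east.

Leg 1: dist=14038.7 km, bearing=202.5°
Leg 2: dist=8871.1 km, bearing=348.7°
Leg 3: dist=12135.0 km, bearing=111.3°
Leg 4: dist=8526.3 km, bearing=324.1°
Leg 5: dist=17305.0 km, bearing=9.8°
Leg 6: dist=8086.8 km, bearing=254.4°
Leg 7: dist=2048.7 km, bearing=32.7°
Total: 71011.6 km

Leg 1: φ1=-0.2615341, φ2=-0.6025749, Δφ=-0.3410408, Δλ=-2.7575940 rad; a=sin²(Δφ/2)+cosφ1·cosφ2·sin²(Δλ/2)=0.7956792656; c=2·atan2(√a, √(1-a))=2.203538797; dist=6371·c=14038.746 ≈ 14038.7 km; running total=14038.7 km
Leg 1 bearing: y=sinΔλ·cosφ2=-0.30865049, x=cosφ1·sinφ2-sinφ1·cosφ2·cosΔλ=-0.74500333; θ=atan2(y, x)=-157.4961° <0 so +360° → 202.5039° ≈ 202.5°
Leg 2: φ1=-0.6025749, φ2=0.7676517, Δφ=1.3702266, Δλ=-0.2720078 rad; a=sin²(Δφ/2)+cosφ1·cosφ2·sin²(Δλ/2)=0.4112840816; c=2·atan2(√a, √(1-a))=1.392420062; dist=6371·c=8871.108 ≈ 8871.1 km; running total=22909.8 km
Leg 2 bearing: y=sinΔλ·cosφ2=-0.19331684, x=cosφ1·sinφ2-sinφ1·cosφ2·cosΔλ=0.96495935; θ=atan2(y, x)=-11.3285° <0 so +360° → 348.6715° ≈ 348.7°
Leg 3: φ1=0.7676517, φ2=-0.4938898, Δφ=-1.2615414, Δλ=1.5685065 rad; a=sin²(Δφ/2)+cosφ1·cosφ2·sin²(Δλ/2)=0.6638775485; c=2·atan2(√a, √(1-a))=1.904722764; dist=6371·c=12134.989 ≈ 12135.0 km; running total=35044.8 km
Leg 3 bearing: y=sinΔλ·cosφ2=0.88049325, x=cosφ1·sinφ2-sinφ1·cosφ2·cosΔλ=-0.34250290; θ=atan2(y, x)=111.2555° ≈ 111.3°
Leg 4: φ1=-0.4938898, φ2=0.6251560, Δφ=1.1190458, Δλ=-0.7794780 rad; a=sin²(Δφ/2)+cosφ1·cosφ2·sin²(Δλ/2)=0.3847978033; c=2·atan2(√a, √(1-a))=1.338303090; dist=6371·c=8526.329 ≈ 8526.3 km; running total=43571.1 km
Leg 4 bearing: y=sinΔλ·cosφ2=-0.56996849, x=cosφ1·sinφ2-sinφ1·cosφ2·cosΔλ=0.78870130; θ=atan2(y, x)=-35.8544° <0 so +360° → 324.1456° ≈ 324.1°
Leg 5: φ1=0.6251560, φ2=-0.2047742, Δφ=-0.8299302, Δλ=3.0697497 rad; a=sin²(Δφ/2)+cosφ1·cosφ2·sin²(Δλ/2)=0.9554425956; c=2·atan2(√a, √(1-a))=2.716220422; dist=6371·c=17305.040 ≈ 17305.0 km; running total=60876.1 km
Leg 5 bearing: y=sinΔλ·cosφ2=0.07028147, x=cosφ1·sinφ2-sinφ1·cosφ2·cosΔλ=0.40663089; θ=atan2(y, x)=9.8060° ≈ 9.8°
Leg 6: φ1=-0.2047742, φ2=-0.3167755, Δφ=-0.1120013, Δλ=-1.3170150 rad; a=sin²(Δφ/2)+cosφ1·cosφ2·sin²(Δλ/2)=0.3515336273; c=2·atan2(√a, √(1-a))=1.269317411; dist=6371·c=8086.821 ≈ 8086.8 km; running total=68962.9 km
Leg 6 bearing: y=sinΔλ·cosφ2=-0.91980843, x=cosφ1·sinφ2-sinφ1·cosφ2·cosΔλ=-0.25648273; θ=atan2(y, x)=-105.5808° <0 so +360° → 254.4192° ≈ 254.4°
Leg 7: φ1=-0.3167755, φ2=-0.0428426, Δφ=0.2739329, Δλ=0.1717945 rad; a=sin²(Δφ/2)+cosφ1·cosφ2·sin²(Δλ/2)=0.0256303763; c=2·atan2(√a, √(1-a))=0.321573580; dist=6371·c=2048.745 ≈ 2048.7 km; running total=71011.6 km
Leg 7 bearing: y=sinΔλ·cosφ2=0.17079385, x=cosφ1·sinφ2-sinφ1·cosφ2·cosΔλ=0.26593853; θ=atan2(y, x)=32.7098° ≈ 32.7°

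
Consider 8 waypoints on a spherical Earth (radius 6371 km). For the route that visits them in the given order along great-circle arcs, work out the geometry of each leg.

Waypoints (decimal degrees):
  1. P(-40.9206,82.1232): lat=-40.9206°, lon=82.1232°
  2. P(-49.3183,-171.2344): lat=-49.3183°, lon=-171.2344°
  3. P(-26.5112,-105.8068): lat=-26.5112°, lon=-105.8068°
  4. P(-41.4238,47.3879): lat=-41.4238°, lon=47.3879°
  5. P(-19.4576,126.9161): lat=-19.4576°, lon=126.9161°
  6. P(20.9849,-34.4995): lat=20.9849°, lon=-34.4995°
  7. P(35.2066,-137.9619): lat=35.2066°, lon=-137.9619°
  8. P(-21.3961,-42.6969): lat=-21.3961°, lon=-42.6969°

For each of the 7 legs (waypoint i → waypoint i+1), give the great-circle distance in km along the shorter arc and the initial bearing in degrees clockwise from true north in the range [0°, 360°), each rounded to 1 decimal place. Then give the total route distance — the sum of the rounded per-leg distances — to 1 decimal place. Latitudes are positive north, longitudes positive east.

Leg 1: dist=7690.9 km, bearing=138.1°
Leg 2: dist=6057.3 km, bearing=90.6°
Leg 3: dist=11972.5 km, bearing=159.2°
Leg 4: dist=7737.0 km, bearing=98.4°
Leg 5: dist=18069.6 km, bearing=278.2°
Leg 6: dist=9823.6 km, bearing=307.3°
Leg 7: dist=11816.5 km, bearing=105.0°
Total: 73167.4 km

Leg 1: φ1=-0.7141992, φ2=-0.8607667, Δφ=-0.1465675, Δλ=-4.4219243 rad; a=sin²(Δφ/2)+cosφ1·cosφ2·sin²(Δλ/2)=0.3221712091; c=2·atan2(√a, √(1-a))=1.207178769; dist=6371·c=7690.936 ≈ 7690.9 km; running total=7690.9 km
Leg 1 bearing: y=sinΔλ·cosφ2=0.62455055, x=cosφ1·sinφ2-sinφ1·cosφ2·cosΔλ=-0.69530158; θ=atan2(y, x)=138.0684° ≈ 138.1°
Leg 2: φ1=-0.8607667, φ2=-0.4627077, Δφ=0.3980590, Δλ=1.1419270 rad; a=sin²(Δφ/2)+cosφ1·cosφ2·sin²(Δλ/2)=0.2094653065; c=2·atan2(√a, √(1-a))=0.950754273; dist=6371·c=6057.255 ≈ 6057.3 km; running total=13748.2 km
Leg 2 bearing: y=sinΔλ·cosφ2=0.81380666, x=cosφ1·sinφ2-sinφ1·cosφ2·cosΔλ=-0.00877968; θ=atan2(y, x)=90.6181° ≈ 90.6°
Leg 3: φ1=-0.4627077, φ2=-0.7229817, Δφ=-0.2602740, Δλ=2.6737519 rad; a=sin²(Δφ/2)+cosφ1·cosφ2·sin²(Δλ/2)=0.6517782510; c=2·atan2(√a, √(1-a))=1.879219405; dist=6371·c=11972.507 ≈ 11972.5 km; running total=25720.7 km
Leg 3 bearing: y=sinΔλ·cosφ2=0.33814626, x=cosφ1·sinφ2-sinφ1·cosφ2·cosΔλ=-0.89079210; θ=atan2(y, x)=159.2131° ≈ 159.2°
Leg 4: φ1=-0.7229817, φ2=-0.3395992, Δφ=0.3833825, Δλ=1.3880289 rad; a=sin²(Δφ/2)+cosφ1·cosφ2·sin²(Δλ/2)=0.3255533280; c=2·atan2(√a, √(1-a))=1.214406341; dist=6371·c=7736.983 ≈ 7737.0 km; running total=33457.7 km
Leg 4 bearing: y=sinΔλ·cosφ2=0.92718396, x=cosφ1·sinφ2-sinφ1·cosφ2·cosΔλ=-0.13639403; θ=atan2(y, x)=98.3685° ≈ 98.4°
Leg 5: φ1=-0.3395992, φ2=0.3662556, Δφ=0.7058548, Δλ=-2.8172337 rad; a=sin²(Δφ/2)+cosφ1·cosφ2·sin²(Δλ/2)=0.9768695130; c=2·atan2(√a, √(1-a))=2.836233454; dist=6371·c=18069.643 ≈ 18069.6 km; running total=51527.3 km
Leg 5 bearing: y=sinΔλ·cosφ2=-0.29756334, x=cosφ1·sinφ2-sinφ1·cosφ2·cosΔλ=0.04287110; θ=atan2(y, x)=-81.8016° <0 so +360° → 278.1984° ≈ 278.2°
Leg 6: φ1=0.3662556, φ2=0.6144711, Δφ=0.2482155, Δλ=-1.8057595 rad; a=sin²(Δφ/2)+cosφ1·cosφ2·sin²(Δλ/2)=0.4855692633; c=2·atan2(√a, √(1-a))=1.541930845; dist=6371·c=9823.641 ≈ 9823.6 km; running total=61350.9 km
Leg 6 bearing: y=sinΔλ·cosφ2=-0.79462755, x=cosφ1·sinφ2-sinφ1·cosφ2·cosΔλ=0.60641081; θ=atan2(y, x)=-52.6514° <0 so +360° → 307.3486° ≈ 307.3°
Leg 7: φ1=0.6144711, φ2=-0.3734324, Δφ=-0.9879035, Δλ=1.6626879 rad; a=sin²(Δφ/2)+cosφ1·cosφ2·sin²(Δλ/2)=0.6400671121; c=2·atan2(√a, √(1-a))=1.854730256; dist=6371·c=11816.486 ≈ 11816.5 km; running total=73167.4 km
Leg 7 bearing: y=sinΔλ·cosφ2=0.92715236, x=cosφ1·sinφ2-sinφ1·cosφ2·cosΔλ=-0.24882386; θ=atan2(y, x)=105.0227° ≈ 105.0°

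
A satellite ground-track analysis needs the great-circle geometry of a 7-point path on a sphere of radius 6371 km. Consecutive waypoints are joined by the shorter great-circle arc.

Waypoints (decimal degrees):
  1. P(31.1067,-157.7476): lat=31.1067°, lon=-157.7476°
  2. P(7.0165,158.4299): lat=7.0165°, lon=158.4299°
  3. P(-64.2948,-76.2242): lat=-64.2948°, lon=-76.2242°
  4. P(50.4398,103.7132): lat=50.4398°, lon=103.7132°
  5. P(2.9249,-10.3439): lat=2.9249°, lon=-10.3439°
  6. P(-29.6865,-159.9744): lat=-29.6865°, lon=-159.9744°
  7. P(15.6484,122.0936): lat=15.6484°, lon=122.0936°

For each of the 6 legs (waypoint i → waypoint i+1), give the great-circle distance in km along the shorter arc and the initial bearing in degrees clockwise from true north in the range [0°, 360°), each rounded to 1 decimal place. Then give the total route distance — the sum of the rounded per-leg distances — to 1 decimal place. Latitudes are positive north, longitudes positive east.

Leg 1: dist=5276.3 km, bearing=248.9°
Leg 2: dist=12347.7 km, bearing=157.7°
Leg 3: dist=18474.5 km, bearing=179.8°
Leg 4: dist=11420.4 km, bearing=290.8°
Leg 5: dist=15645.1 km, bearing=223.9°
Leg 6: dist=9744.3 km, bearing=289.5°
Total: 72908.3 km

Leg 1: φ1=0.5429143, φ2=0.1224610, Δφ=-0.4204533, Δλ=5.5183384 rad; a=sin²(Δφ/2)+cosφ1·cosφ2·sin²(Δλ/2)=0.1618868315; c=2·atan2(√a, √(1-a))=0.828168245; dist=6371·c=5276.260 ≈ 5276.3 km; running total=5276.3 km
Leg 1 bearing: y=sinΔλ·cosφ2=-0.68724098, x=cosφ1·sinφ2-sinφ1·cosφ2·cosΔλ=-0.26536347; θ=atan2(y, x)=-111.1130° <0 so +360° → 248.8870° ≈ 248.9°
Leg 2: φ1=0.1224610, φ2=-1.1221560, Δφ=-1.2446170, Δλ=-4.0954866 rad; a=sin²(Δφ/2)+cosφ1·cosφ2·sin²(Δλ/2)=0.6795556063; c=2·atan2(√a, √(1-a))=1.938111734; dist=6371·c=12347.710 ≈ 12347.7 km; running total=17624.0 km
Leg 2 bearing: y=sinΔλ·cosφ2=0.35379132, x=cosφ1·sinφ2-sinφ1·cosφ2·cosΔλ=-0.86363814; θ=atan2(y, x)=157.7234° ≈ 157.7°
Leg 3: φ1=-1.1221560, φ2=0.8803406, Δφ=2.0024965, Δλ=3.1405001 rad; a=sin²(Δφ/2)+cosφ1·cosφ2·sin²(Δλ/2)=0.9854523460; c=2·atan2(√a, √(1-a))=2.899776597; dist=6371·c=18474.477 ≈ 18474.5 km; running total=36098.5 km
Leg 3 bearing: y=sinΔλ·cosφ2=0.00069585, x=cosφ1·sinφ2-sinφ1·cosφ2·cosΔλ=-0.23946523; θ=atan2(y, x)=179.8335° ≈ 179.8°
Leg 4: φ1=0.8803406, φ2=0.0510491, Δφ=-0.8292914, Δλ=-1.9906719 rad; a=sin²(Δφ/2)+cosφ1·cosφ2·sin²(Δλ/2)=0.6099739429; c=2·atan2(√a, √(1-a))=1.792557374; dist=6371·c=11420.383 ≈ 11420.4 km; running total=47518.9 km
Leg 4 bearing: y=sinΔλ·cosφ2=-0.91195009, x=cosφ1·sinφ2-sinφ1·cosφ2·cosΔλ=0.34636681; θ=atan2(y, x)=-69.2028° <0 so +360° → 290.7972° ≈ 290.8°
Leg 5: φ1=0.0510491, φ2=-0.5181272, Δφ=-0.5691763, Δλ=-2.6115449 rad; a=sin²(Δφ/2)+cosφ1·cosφ2·sin²(Δλ/2)=0.8869179995; c=2·atan2(√a, √(1-a))=2.455671610; dist=6371·c=15645.084 ≈ 15645.1 km; running total=63164.0 km
Leg 5 bearing: y=sinΔλ·cosφ2=-0.43921700, x=cosφ1·sinφ2-sinφ1·cosφ2·cosΔλ=-0.45636200; θ=atan2(y, x)=-136.0967° <0 so +360° → 223.9033° ≈ 223.9°
Leg 6: φ1=-0.5181272, φ2=0.2731161, Δφ=0.7912433, Δλ=4.9230153 rad; a=sin²(Δφ/2)+cosφ1·cosφ2·sin²(Δλ/2)=0.4793436817; c=2·atan2(√a, √(1-a))=1.529471929; dist=6371·c=9744.266 ≈ 9744.3 km; running total=72908.3 km
Leg 6 bearing: y=sinΔλ·cosφ2=-0.94165434, x=cosφ1·sinφ2-sinφ1·cosφ2·cosΔλ=0.33403647; θ=atan2(y, x)=-70.4687° <0 so +360° → 289.5313° ≈ 289.5°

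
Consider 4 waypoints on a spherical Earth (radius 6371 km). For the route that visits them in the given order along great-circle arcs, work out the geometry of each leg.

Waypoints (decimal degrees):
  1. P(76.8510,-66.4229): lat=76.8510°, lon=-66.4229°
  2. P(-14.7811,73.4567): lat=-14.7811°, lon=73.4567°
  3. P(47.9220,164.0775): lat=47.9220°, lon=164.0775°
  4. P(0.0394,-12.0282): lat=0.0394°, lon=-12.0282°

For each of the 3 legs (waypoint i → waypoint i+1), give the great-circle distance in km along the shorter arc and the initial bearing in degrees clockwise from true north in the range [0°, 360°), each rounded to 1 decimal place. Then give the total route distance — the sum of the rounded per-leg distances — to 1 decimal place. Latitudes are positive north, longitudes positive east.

Leg 1: φ1=1.3413030, φ2=-0.2579789, Δφ=-1.5992818, Δλ=2.4413596 rad; a=sin²(Δφ/2)+cosφ1·cosφ2·sin²(Δλ/2)=0.7083182923; c=2·atan2(√a, √(1-a))=2.000538667; dist=6371·c=12745.432 ≈ 12745.4 km; running total=12745.4 km
Leg 1 bearing: y=sinΔλ·cosφ2=0.62307133, x=cosφ1·sinφ2-sinφ1·cosφ2·cosΔλ=0.66196380; θ=atan2(y, x)=43.2664° ≈ 43.3°
Leg 2: φ1=-0.2579789, φ2=0.8363967, Δφ=1.0943755, Δλ=1.5816313 rad; a=sin²(Δφ/2)+cosφ1·cosφ2·sin²(Δλ/2)=0.5981920831; c=2·atan2(√a, √(1-a))=1.768465233; dist=6371·c=11266.892 ≈ 11266.9 km; running total=24012.3 km
Leg 2 bearing: y=sinΔλ·cosφ2=0.67010234, x=cosφ1·sinφ2-sinφ1·cosφ2·cosΔλ=0.71581850; θ=atan2(y, x)=43.1107° ≈ 43.1°
Leg 3: φ1=0.8363967, φ2=0.0006877, Δφ=-0.8357090, Δλ=-3.0736243 rad; a=sin²(Δφ/2)+cosφ1·cosφ2·sin²(Δλ/2)=0.8340418896; c=2·atan2(√a, √(1-a))=2.302426860; dist=6371·c=14668.762 ≈ 14668.8 km; running total=38681.1 km
Leg 3 bearing: y=sinΔλ·cosφ2=-0.06791602, x=cosφ1·sinφ2-sinφ1·cosφ2·cosΔλ=0.74098008; θ=atan2(y, x)=-5.2369° <0 so +360° → 354.7631° ≈ 354.8°

Leg 1: dist=12745.4 km, bearing=43.3°
Leg 2: dist=11266.9 km, bearing=43.1°
Leg 3: dist=14668.8 km, bearing=354.8°
Total: 38681.1 km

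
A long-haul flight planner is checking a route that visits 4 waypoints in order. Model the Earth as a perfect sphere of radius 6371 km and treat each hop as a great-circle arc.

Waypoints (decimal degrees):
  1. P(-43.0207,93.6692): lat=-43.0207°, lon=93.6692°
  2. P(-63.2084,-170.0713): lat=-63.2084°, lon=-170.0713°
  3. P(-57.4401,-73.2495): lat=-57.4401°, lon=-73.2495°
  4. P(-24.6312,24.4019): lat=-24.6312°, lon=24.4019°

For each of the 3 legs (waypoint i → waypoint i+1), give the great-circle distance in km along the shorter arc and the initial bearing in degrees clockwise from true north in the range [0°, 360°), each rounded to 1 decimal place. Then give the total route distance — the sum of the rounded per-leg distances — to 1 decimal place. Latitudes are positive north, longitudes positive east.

Leg 1: dist=6119.5 km, bearing=146.9°
Leg 2: dist=4853.9 km, bearing=129.3°
Leg 3: dist=8158.7 km, bearing=109.9°
Total: 19132.1 km

Leg 1: φ1=-0.7508529, φ2=-1.1031947, Δφ=-0.3523418, Δλ=-4.6031401 rad; a=sin²(Δφ/2)+cosφ1·cosφ2·sin²(Δλ/2)=0.2134538988; c=2·atan2(√a, √(1-a))=0.960522107; dist=6371·c=6119.486 ≈ 6119.5 km; running total=6119.5 km
Leg 1 bearing: y=sinΔλ·cosφ2=0.44805945, x=cosφ1·sinφ2-sinφ1·cosφ2·cosΔλ=-0.68615454; θ=atan2(y, x)=146.8554° ≈ 146.9°
Leg 2: φ1=-1.1031947, φ2=-1.0025189, Δφ=0.1006758, Δλ=1.6898592 rad; a=sin²(Δφ/2)+cosφ1·cosφ2·sin²(Δλ/2)=0.1382306606; c=2·atan2(√a, √(1-a))=0.761881274; dist=6371·c=4853.946 ≈ 4853.9 km; running total=10973.4 km
Leg 2 bearing: y=sinΔλ·cosφ2=0.53437093, x=cosφ1·sinφ2-sinφ1·cosφ2·cosΔλ=-0.43696624; θ=atan2(y, x)=129.2736° ≈ 129.3°
Leg 3: φ1=-1.0025189, φ2=-0.4298955, Δφ=0.5726233, Δλ=1.7043384 rad; a=sin²(Δφ/2)+cosφ1·cosφ2·sin²(Δλ/2)=0.3569327321; c=2·atan2(√a, √(1-a))=1.280606066; dist=6371·c=8158.741 ≈ 8158.7 km; running total=19132.1 km
Leg 3 bearing: y=sinΔλ·cosφ2=0.90091592, x=cosφ1·sinφ2-sinφ1·cosφ2·cosΔλ=-0.32630895; θ=atan2(y, x)=109.9102° ≈ 109.9°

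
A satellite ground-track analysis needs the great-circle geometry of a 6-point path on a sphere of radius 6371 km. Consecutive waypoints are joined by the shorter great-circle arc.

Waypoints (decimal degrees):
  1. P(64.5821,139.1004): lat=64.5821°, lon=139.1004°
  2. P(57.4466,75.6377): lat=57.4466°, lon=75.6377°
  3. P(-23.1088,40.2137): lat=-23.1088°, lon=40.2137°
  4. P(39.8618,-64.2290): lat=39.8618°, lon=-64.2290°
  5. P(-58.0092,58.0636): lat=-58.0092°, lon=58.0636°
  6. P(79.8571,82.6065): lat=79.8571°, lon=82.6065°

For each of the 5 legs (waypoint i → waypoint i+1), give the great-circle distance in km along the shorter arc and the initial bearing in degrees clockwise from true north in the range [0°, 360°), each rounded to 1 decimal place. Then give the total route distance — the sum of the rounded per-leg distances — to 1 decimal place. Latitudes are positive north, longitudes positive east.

Leg 1: dist=3355.4 km, bearing=286.7°
Leg 2: dist=9545.4 km, bearing=212.3°
Leg 3: dist=12822.8 km, bearing=304.7°
Leg 4: dist=15516.1 km, bearing=136.4°
Leg 5: dist=15410.7 km, bearing=6.3°
Total: 56650.4 km

Leg 1: φ1=1.1271703, φ2=1.0026323, Δφ=-0.1245380, Δλ=-1.1076331 rad; a=sin²(Δφ/2)+cosφ1·cosφ2·sin²(Δλ/2)=0.0677570043; c=2·atan2(√a, √(1-a))=0.526669439; dist=6371·c=3355.411 ≈ 3355.4 km; running total=3355.4 km
Leg 1 bearing: y=sinΔλ·cosφ2=-0.48139473, x=cosφ1·sinφ2-sinφ1·cosφ2·cosΔλ=0.14464815; θ=atan2(y, x)=-73.2757° <0 so +360° → 286.7243° ≈ 286.7°
Leg 2: φ1=1.0026323, φ2=-0.4033246, Δφ=-1.4059570, Δλ=-0.6182654 rad; a=sin²(Δφ/2)+cosφ1·cosφ2·sin²(Δλ/2)=0.4637606850; c=2·atan2(√a, √(1-a))=1.498254089; dist=6371·c=9545.377 ≈ 9545.4 km; running total=12900.8 km
Leg 2 bearing: y=sinΔλ·cosφ2=-0.53311436, x=cosφ1·sinφ2-sinφ1·cosφ2·cosΔλ=-0.84293293; θ=atan2(y, x)=-147.6886° <0 so +360° → 212.3114° ≈ 212.3°
Leg 3: φ1=-0.4033246, φ2=0.6957197, Δφ=1.0990443, Δλ=-1.8228690 rad; a=sin²(Δφ/2)+cosφ1·cosφ2·sin²(Δλ/2)=0.7138197173; c=2·atan2(√a, √(1-a))=2.012676095; dist=6371·c=12822.759 ≈ 12822.8 km; running total=25723.6 km
Leg 3 bearing: y=sinΔλ·cosφ2=-0.74333484, x=cosφ1·sinφ2-sinφ1·cosφ2·cosΔλ=0.51437129; θ=atan2(y, x)=-55.3176° <0 so +360° → 304.6824° ≈ 304.7°
Leg 4: φ1=0.6957197, φ2=-1.0124515, Δφ=-1.7081712, Δλ=2.1344085 rad; a=sin²(Δφ/2)+cosφ1·cosφ2·sin²(Δλ/2)=0.8804274177; c=2·atan2(√a, √(1-a))=2.435425742; dist=6371·c=15516.097 ≈ 15516.1 km; running total=41239.7 km
Leg 4 bearing: y=sinΔλ·cosφ2=0.44784198, x=cosφ1·sinφ2-sinφ1·cosφ2·cosΔλ=-0.46961418; θ=atan2(y, x)=136.3594° ≈ 136.4°
Leg 5: φ1=-1.0124515, φ2=1.3937693, Δφ=2.4062209, Δλ=0.4283544 rad; a=sin²(Δφ/2)+cosφ1·cosφ2·sin²(Δλ/2)=0.8750053519; c=2·atan2(√a, √(1-a))=2.418874589; dist=6371·c=15410.650 ≈ 15410.7 km; running total=56650.4 km
Leg 5 bearing: y=sinΔλ·cosφ2=0.07314903, x=cosφ1·sinφ2-sinφ1·cosφ2·cosΔλ=0.65736836; θ=atan2(y, x)=6.3495° ≈ 6.3°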